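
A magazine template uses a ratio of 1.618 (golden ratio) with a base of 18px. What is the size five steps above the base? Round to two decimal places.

18.0 × 1.618⁵ = 18.0 × 11.08901 ≈ 199.60

199.60px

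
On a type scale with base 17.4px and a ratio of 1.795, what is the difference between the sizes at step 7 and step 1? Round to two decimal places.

Step 1: 17.4 × 1.795 = 31.2330px
Step 7: 17.4 × 1.795⁷ = 1044.7212px
Difference: 1044.7212 − 31.2330 = 1013.4882px

1013.49px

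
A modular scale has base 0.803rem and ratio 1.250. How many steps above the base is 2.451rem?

1.250ⁿ = 2.451 / 0.803 = 3.0523
n = ln(3.0523) / ln(1.250) = 1.1159 / 0.2231 ≈ 5.00

5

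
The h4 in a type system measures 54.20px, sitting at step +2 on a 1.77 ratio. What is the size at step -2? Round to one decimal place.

5.5px

54.20 ÷ 1.77⁴ = 54.20 ÷ 9.81506 ≈ 5.522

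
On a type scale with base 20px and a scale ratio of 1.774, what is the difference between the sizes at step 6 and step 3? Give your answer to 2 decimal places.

511.72px

Step 3: 20.0 × 1.774³ = 111.6583px
Step 6: 20.0 × 1.774⁶ = 623.3783px
Difference: 623.3783 − 111.6583 = 511.7200px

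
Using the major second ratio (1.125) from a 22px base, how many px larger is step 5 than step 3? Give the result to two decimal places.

8.32px

Step 3: 22.0 × 1.125³ = 31.3242px
Step 5: 22.0 × 1.125⁵ = 39.6447px
Difference: 39.6447 − 31.3242 = 8.3205px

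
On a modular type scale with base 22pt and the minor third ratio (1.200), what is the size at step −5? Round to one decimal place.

Each step on a modular scale multiplies by the ratio, so the size n steps from the base is base × ratioⁿ.
22.0 ÷ 1.200⁵ = 22.0 ÷ 2.48832 ≈ 8.84

8.8pt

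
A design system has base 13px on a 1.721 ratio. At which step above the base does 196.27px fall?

1.721ⁿ = 196.27 / 13 = 15.0977
n = ln(15.0977) / ln(1.721) = 2.7145 / 0.5429 ≈ 5.00

5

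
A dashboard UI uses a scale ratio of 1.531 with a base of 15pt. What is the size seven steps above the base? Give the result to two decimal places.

Every step multiplies by the scale ratio.
15.0 × 1.531⁷ = 15.0 × 19.71634 ≈ 295.75

295.75pt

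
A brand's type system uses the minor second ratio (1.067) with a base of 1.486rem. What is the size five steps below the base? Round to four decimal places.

1.486 ÷ 1.067⁵ = 1.486 ÷ 1.38300 ≈ 1.0745

1.0745rem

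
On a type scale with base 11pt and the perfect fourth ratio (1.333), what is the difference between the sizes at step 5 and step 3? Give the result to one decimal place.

Step 3: 11.0 × 1.333³ = 26.055pt
Step 5: 11.0 × 1.333⁵ = 46.296pt
Difference: 46.296 − 26.055 = 20.241pt

20.2pt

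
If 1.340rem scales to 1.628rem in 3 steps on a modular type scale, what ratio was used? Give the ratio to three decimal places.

r³ = 1.628 / 1.340, so r = (1.628/1.340)^(1/3).
r = 1.2149^(1/3) ≈ 1.0670

1.067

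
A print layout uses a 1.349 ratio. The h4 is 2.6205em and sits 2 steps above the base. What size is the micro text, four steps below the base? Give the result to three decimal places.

The gap is -4 − (2) = -6 steps, so the factor is 1.349^-6.
2.6205 ÷ 1.349⁶ = 2.6205 ÷ 6.02659 ≈ 0.435

0.435em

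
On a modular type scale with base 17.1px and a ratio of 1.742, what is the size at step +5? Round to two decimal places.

274.31px

17.1 × 1.742⁵ = 17.1 × 16.04134 ≈ 274.31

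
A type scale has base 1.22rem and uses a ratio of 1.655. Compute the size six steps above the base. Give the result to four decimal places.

1.22 × 1.655⁶ = 1.22 × 20.54887 ≈ 25.0696

25.0696rem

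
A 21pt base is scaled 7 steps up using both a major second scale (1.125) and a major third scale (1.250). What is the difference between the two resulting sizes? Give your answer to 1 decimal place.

Major second: 21.0 × 1.125⁷ = 47.895pt
Major third: 21.0 × 1.250⁷ = 100.136pt
Difference: 100.136 − 47.895 = 52.241pt

52.2pt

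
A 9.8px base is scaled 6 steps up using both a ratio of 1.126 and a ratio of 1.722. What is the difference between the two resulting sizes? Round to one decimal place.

At 1.126: 9.8 × 1.126⁶ = 19.974px
At 1.722: 9.8 × 1.722⁶ = 255.520px
Difference: 255.520 − 19.974 = 235.546px

235.5px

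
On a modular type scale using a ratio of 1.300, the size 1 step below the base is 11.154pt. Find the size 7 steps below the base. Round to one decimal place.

Moving from step -1 to step -7 is 6 steps down, so divide by r⁶.
11.154 ÷ 1.300⁶ = 11.154 ÷ 4.82681 ≈ 2.311

2.3pt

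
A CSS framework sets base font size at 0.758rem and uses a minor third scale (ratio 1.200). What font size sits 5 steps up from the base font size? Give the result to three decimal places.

0.758 × 1.200⁵ = 0.758 × 2.48832 ≈ 1.886

1.886rem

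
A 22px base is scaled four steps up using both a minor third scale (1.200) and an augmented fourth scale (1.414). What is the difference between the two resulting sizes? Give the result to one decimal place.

Minor third: 22.0 × 1.200⁴ = 45.619px
Augmented fourth: 22.0 × 1.414⁴ = 87.947px
Difference: 87.947 − 45.619 = 42.328px

42.3px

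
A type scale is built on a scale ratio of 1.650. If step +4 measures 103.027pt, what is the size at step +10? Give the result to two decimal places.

Moving from step +4 to step +10 is 6 steps up, so multiply by r⁶.
103.027 × 1.650⁶ = 103.027 × 20.17919 ≈ 2079.001

2079.00pt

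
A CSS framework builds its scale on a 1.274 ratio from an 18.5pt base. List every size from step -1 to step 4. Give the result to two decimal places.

14.52pt, 18.50pt, 23.57pt, 30.03pt, 38.25pt, 48.74pt

Step -1: 18.5 ÷ 1.274 = 14.52
Step 0: 18.5pt
Step 1: 18.5 × 1.274 = 23.57
Step 2: 18.5 × 1.274² = 30.03
Step 3: 18.5 × 1.274³ = 38.25
Step 4: 18.5 × 1.274⁴ = 48.74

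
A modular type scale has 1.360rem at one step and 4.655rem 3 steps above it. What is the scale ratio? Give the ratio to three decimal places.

1.507

The ratio satisfies 1.360 × r³ = 4.655, so r = (4.655 / 1.360)^(1/3).
r = 3.4228^(1/3) ≈ 1.5070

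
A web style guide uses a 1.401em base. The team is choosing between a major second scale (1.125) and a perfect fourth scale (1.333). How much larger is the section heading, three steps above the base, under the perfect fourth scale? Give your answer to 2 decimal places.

1.32em

Major second: 1.401 × 1.125³ = 1.9948em
Perfect fourth: 1.401 × 1.333³ = 3.3184em
Difference: 3.3184 − 1.9948 = 1.3236em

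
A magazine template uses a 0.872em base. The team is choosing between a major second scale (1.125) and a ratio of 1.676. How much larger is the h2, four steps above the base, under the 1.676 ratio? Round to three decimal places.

Major second: 0.872 × 1.125⁴ = 1.39678em
At 1.676: 0.872 × 1.676⁴ = 6.88038em
Difference: 6.88038 − 1.39678 = 5.48360em

5.484em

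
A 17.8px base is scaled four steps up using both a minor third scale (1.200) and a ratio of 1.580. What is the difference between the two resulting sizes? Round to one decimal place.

Minor third: 17.8 × 1.200⁴ = 36.910px
At 1.580: 17.8 × 1.580⁴ = 110.930px
Difference: 110.930 − 36.910 = 74.020px

74.0px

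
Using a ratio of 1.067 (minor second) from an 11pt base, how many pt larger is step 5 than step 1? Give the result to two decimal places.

3.48pt

Step 1: 11.0 × 1.067 = 11.7370pt
Step 5: 11.0 × 1.067⁵ = 15.2130pt
Difference: 15.2130 − 11.7370 = 3.4760pt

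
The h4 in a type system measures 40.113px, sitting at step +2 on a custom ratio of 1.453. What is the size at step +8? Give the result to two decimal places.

The gap is 8 − (2) = 6 steps, so the factor is 1.453^6.
40.113 × 1.453⁶ = 40.113 × 9.41009 ≈ 377.467

377.47px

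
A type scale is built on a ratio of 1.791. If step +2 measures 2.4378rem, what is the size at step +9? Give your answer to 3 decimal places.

144.101rem

2.4378 × 1.791⁷ = 2.4378 × 59.11111 ≈ 144.101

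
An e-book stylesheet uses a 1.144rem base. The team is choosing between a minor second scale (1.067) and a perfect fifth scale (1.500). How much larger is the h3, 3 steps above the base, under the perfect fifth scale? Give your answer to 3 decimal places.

2.471rem

Minor second: 1.144 × 1.067³ = 1.38969rem
Perfect fifth: 1.144 × 1.500³ = 3.86100rem
Difference: 3.86100 − 1.38969 = 2.47131rem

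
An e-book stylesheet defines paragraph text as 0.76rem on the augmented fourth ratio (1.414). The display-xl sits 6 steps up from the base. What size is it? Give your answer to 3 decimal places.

0.76 × 1.414⁶ = 0.76 × 7.99275 ≈ 6.074

6.074rem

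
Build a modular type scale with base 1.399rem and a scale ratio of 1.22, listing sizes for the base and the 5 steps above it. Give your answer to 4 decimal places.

1.3990rem, 1.7068rem, 2.0823rem, 2.5404rem, 3.0993rem, 3.7811rem

Step 0: 1.399rem
Step 1: 1.399 × 1.22 = 1.7068
Step 2: 1.399 × 1.22² = 2.0823
Step 3: 1.399 × 1.22³ = 2.5404
Step 4: 1.399 × 1.22⁴ = 3.0993
Step 5: 1.399 × 1.22⁵ = 3.7811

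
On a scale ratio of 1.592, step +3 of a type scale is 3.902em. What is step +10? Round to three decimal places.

101.132em

Moving from step +3 to step +10 is 7 steps up, so multiply by r⁷.
3.902 × 1.592⁷ = 3.902 × 25.91800 ≈ 101.132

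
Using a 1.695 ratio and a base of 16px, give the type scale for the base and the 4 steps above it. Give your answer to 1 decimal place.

16.0px, 27.1px, 46.0px, 77.9px, 132.1px

Step 0: 16px
Step 1: 16.0 × 1.695 = 27.1
Step 2: 16.0 × 1.695² = 46.0
Step 3: 16.0 × 1.695³ = 77.9
Step 4: 16.0 × 1.695⁴ = 132.1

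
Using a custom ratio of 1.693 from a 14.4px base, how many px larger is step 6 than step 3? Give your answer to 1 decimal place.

269.2px

Step 3: 14.4 × 1.693³ = 69.877px
Step 6: 14.4 × 1.693⁶ = 339.082px
Difference: 339.082 − 69.877 = 269.205px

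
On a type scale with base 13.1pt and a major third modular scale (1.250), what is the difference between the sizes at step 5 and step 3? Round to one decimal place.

14.4pt

Step 3: 13.1 × 1.250³ = 25.586pt
Step 5: 13.1 × 1.250⁵ = 39.978pt
Difference: 39.978 − 25.586 = 14.392pt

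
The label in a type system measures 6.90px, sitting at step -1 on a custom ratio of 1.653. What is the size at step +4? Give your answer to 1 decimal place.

85.2px

6.90 × 1.653⁵ = 6.90 × 12.34140 ≈ 85.156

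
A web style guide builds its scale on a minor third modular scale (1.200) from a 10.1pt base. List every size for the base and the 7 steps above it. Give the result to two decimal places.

Step 0: 10.1pt
Step 1: 10.1 × 1.200 = 12.12
Step 2: 10.1 × 1.200² = 14.54
Step 3: 10.1 × 1.200³ = 17.45
Step 4: 10.1 × 1.200⁴ = 20.94
Step 5: 10.1 × 1.200⁵ = 25.13
Step 6: 10.1 × 1.200⁶ = 30.16
Step 7: 10.1 × 1.200⁷ = 36.19

10.10pt, 12.12pt, 14.54pt, 17.45pt, 20.94pt, 25.13pt, 30.16pt, 36.19pt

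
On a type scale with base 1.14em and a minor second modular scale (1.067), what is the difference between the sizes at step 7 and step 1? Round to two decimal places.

Step 1: 1.14 × 1.067 = 1.2164em
Step 7: 1.14 × 1.067⁷ = 1.7950em
Difference: 1.7950 − 1.2164 = 0.5786em

0.58em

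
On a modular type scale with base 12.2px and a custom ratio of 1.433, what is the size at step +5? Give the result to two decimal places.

Each step on a modular scale multiplies by the ratio, so the size n steps from the base is base × ratioⁿ.
12.2 × 1.433⁵ = 12.2 × 6.04270 ≈ 73.72

73.72px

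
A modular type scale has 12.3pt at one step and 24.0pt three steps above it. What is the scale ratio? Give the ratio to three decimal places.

1.250

r³ = 24.0 / 12.3, so r = (24.0/12.3)^(1/3).
r = 1.9512^(1/3) ≈ 1.2496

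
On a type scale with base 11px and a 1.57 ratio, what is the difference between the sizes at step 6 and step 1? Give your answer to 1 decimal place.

147.5px

Step 1: 11.0 × 1.57 = 17.270px
Step 6: 11.0 × 1.57⁶ = 164.737px
Difference: 164.737 − 17.270 = 147.467px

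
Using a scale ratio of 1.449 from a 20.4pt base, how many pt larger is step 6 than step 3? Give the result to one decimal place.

Step 3: 20.4 × 1.449³ = 62.063pt
Step 6: 20.4 × 1.449⁶ = 188.817pt
Difference: 188.817 − 62.063 = 126.754pt

126.8pt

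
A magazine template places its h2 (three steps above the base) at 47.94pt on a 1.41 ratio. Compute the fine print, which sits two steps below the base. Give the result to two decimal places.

8.60pt

47.94 ÷ 1.41⁵ = 47.94 ÷ 5.57308 ≈ 8.602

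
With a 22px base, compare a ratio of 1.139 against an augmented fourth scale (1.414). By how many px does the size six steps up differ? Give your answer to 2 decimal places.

127.80px

At 1.139: 22.0 × 1.139⁶ = 48.0358px
Augmented fourth: 22.0 × 1.414⁶ = 175.8406px
Difference: 175.8406 − 48.0358 = 127.8048px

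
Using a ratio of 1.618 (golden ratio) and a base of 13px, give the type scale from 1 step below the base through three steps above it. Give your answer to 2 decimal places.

Step -1: 13.0 ÷ 1.618 = 8.03
Step 0: 13px
Step 1: 13.0 × 1.618 = 21.03
Step 2: 13.0 × 1.618² = 34.03
Step 3: 13.0 × 1.618³ = 55.07

8.03px, 13.00px, 21.03px, 34.03px, 55.07px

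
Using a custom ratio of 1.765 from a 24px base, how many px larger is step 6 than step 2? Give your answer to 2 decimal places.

650.80px

Step 2: 24.0 × 1.765² = 74.7654px
Step 6: 24.0 × 1.765⁶ = 725.5703px
Difference: 725.5703 − 74.7654 = 650.8049px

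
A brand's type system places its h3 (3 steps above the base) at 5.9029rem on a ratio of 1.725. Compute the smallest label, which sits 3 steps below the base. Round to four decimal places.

5.9029 ÷ 1.725⁶ = 5.9029 ÷ 26.34721 ≈ 0.2240

0.2240rem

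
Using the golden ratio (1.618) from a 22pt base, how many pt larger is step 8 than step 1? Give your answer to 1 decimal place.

997.8pt

Step 1: 22.0 × 1.618 = 35.596pt
Step 8: 22.0 × 1.618⁸ = 1033.358pt
Difference: 1033.358 − 35.596 = 997.762pt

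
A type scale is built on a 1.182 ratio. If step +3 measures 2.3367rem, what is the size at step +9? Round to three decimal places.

6.372rem

2.3367 × 1.182⁶ = 2.3367 × 2.72712 ≈ 6.372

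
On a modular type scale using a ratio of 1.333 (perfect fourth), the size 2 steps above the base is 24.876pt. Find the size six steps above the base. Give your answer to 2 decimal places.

78.54pt

The gap is 6 − (2) = 4 steps, so the factor is 1.333^4.
24.876 × 1.333⁴ = 24.876 × 3.15733 ≈ 78.542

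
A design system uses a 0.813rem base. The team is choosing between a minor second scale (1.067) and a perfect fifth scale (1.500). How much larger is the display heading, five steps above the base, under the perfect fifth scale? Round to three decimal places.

5.049rem

Minor second: 0.813 × 1.067⁵ = 1.12438rem
Perfect fifth: 0.813 × 1.500⁵ = 6.17372rem
Difference: 6.17372 − 1.12438 = 5.04934rem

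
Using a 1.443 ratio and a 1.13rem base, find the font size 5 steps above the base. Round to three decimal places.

7.070rem

A modular type scale is a geometric sequence: sizeₙ = base × rⁿ.
1.13 × 1.443⁵ = 1.13 × 6.25650 ≈ 7.070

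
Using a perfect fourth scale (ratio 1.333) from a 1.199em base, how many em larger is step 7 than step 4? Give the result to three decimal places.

5.181em

Step 4: 1.199 × 1.333⁴ = 3.78564em
Step 7: 1.199 × 1.333⁷ = 8.96665em
Difference: 8.96665 − 3.78564 = 5.18101em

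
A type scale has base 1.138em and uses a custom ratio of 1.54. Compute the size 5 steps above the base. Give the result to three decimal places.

9.857em

1.138 × 1.54⁵ = 1.138 × 8.66171 ≈ 9.857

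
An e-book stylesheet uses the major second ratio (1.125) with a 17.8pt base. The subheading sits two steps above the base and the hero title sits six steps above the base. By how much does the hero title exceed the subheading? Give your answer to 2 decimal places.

13.56pt

Step 2: 17.8 × 1.125² = 22.5281pt
Step 6: 17.8 × 1.125⁶ = 36.0857pt
Difference: 36.0857 − 22.5281 = 13.5576pt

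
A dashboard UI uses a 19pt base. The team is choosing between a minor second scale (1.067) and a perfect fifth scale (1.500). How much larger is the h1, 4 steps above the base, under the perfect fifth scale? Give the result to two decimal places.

71.56pt

Minor second: 19.0 × 1.067⁴ = 24.6270pt
Perfect fifth: 19.0 × 1.500⁴ = 96.1875pt
Difference: 96.1875 − 24.6270 = 71.5605pt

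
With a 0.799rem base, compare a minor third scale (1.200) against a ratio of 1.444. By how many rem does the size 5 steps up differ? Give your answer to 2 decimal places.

3.03rem

Minor third: 0.799 × 1.200⁵ = 1.9882rem
At 1.444: 0.799 × 1.444⁵ = 5.0163rem
Difference: 5.0163 − 1.9882 = 3.0281rem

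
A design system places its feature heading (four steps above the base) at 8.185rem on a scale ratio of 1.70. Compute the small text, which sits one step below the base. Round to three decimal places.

0.576rem

8.185 ÷ 1.70⁵ = 8.185 ÷ 14.19857 ≈ 0.576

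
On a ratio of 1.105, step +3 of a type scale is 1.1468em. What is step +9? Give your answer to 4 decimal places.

1.1468 × 1.105⁶ = 1.1468 × 1.82043 ≈ 2.0877

2.0877em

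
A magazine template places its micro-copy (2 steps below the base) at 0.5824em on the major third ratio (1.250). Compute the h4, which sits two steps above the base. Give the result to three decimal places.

1.422em

0.5824 × 1.250⁴ = 0.5824 × 2.44141 ≈ 1.422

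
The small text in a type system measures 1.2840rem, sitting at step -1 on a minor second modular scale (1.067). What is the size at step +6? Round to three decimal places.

2.022rem

1.2840 × 1.067⁷ = 1.2840 × 1.57453 ≈ 2.022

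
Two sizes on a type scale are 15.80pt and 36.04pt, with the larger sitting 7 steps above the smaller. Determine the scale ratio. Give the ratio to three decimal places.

r⁷ = 36.04 / 15.80, so r = (36.04/15.80)^(1/7).
r = 2.2810^(1/7) ≈ 1.1250

1.125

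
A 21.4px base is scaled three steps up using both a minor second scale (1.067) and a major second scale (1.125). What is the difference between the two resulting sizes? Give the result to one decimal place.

Minor second: 21.4 × 1.067³ = 25.996px
Major second: 21.4 × 1.125³ = 30.470px
Difference: 30.470 − 25.996 = 4.474px

4.5px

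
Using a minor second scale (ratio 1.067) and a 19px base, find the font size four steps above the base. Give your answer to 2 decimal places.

24.63px

A modular type scale is a geometric sequence: sizeₙ = base × rⁿ.
19.0 × 1.067⁴ = 19.0 × 1.29616 ≈ 24.63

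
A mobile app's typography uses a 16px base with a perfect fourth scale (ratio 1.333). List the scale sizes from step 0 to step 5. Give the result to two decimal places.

16.00px, 21.33px, 28.43px, 37.90px, 50.52px, 67.34px

Step 0: 16px
Step 1: 16.0 × 1.333 = 21.33
Step 2: 16.0 × 1.333² = 28.43
Step 3: 16.0 × 1.333³ = 37.90
Step 4: 16.0 × 1.333⁴ = 50.52
Step 5: 16.0 × 1.333⁵ = 67.34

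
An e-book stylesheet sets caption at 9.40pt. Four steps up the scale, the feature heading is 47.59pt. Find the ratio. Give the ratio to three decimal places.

1.500

r⁴ = 47.59 / 9.40, so r = (47.59/9.40)^(1/4).
r = 5.0628^(1/4) ≈ 1.5000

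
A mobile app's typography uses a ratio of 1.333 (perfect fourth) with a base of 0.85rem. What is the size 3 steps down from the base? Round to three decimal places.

Every step multiplies by the scale ratio.
0.85 ÷ 1.333³ = 0.85 ÷ 2.36859 ≈ 0.359

0.359rem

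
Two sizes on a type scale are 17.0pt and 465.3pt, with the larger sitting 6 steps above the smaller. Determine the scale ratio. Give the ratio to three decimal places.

1.736

The ratio satisfies 17.0 × r⁶ = 465.3, so r = (465.3 / 17.0)^(1/6).
r = 27.3706^(1/6) ≈ 1.7360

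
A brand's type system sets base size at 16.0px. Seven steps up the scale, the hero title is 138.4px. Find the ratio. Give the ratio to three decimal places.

The ratio satisfies 16.0 × r⁷ = 138.4, so r = (138.4 / 16.0)^(1/7).
r = 8.6500^(1/7) ≈ 1.3610

1.361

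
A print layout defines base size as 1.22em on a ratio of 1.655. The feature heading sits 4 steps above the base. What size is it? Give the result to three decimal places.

A modular type scale is a geometric sequence: sizeₙ = base × rⁿ.
1.22 × 1.655⁴ = 1.22 × 7.50226 ≈ 9.153

9.153em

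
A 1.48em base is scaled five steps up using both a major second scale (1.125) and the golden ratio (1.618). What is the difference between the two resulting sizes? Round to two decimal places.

Major second: 1.48 × 1.125⁵ = 2.6670em
Golden ratio: 1.48 × 1.618⁵ = 16.4117em
Difference: 16.4117 − 2.6670 = 13.7447em

13.74em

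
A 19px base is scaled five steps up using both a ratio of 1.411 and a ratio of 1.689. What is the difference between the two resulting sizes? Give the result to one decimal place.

At 1.411: 19.0 × 1.411⁵ = 106.265px
At 1.689: 19.0 × 1.689⁵ = 261.157px
Difference: 261.157 − 106.265 = 154.892px

154.9px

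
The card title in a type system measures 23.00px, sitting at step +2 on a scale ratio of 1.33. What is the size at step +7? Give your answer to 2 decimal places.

95.72px

The gap is 7 − (2) = 5 steps, so the factor is 1.33^5.
23.00 × 1.33⁵ = 23.00 × 4.16158 ≈ 95.716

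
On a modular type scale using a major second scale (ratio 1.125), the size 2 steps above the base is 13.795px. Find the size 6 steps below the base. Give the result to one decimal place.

Moving from step +2 to step -6 is 8 steps down, so divide by r⁸.
13.795 ÷ 1.125⁸ = 13.795 ÷ 2.56578 ≈ 5.377

5.4px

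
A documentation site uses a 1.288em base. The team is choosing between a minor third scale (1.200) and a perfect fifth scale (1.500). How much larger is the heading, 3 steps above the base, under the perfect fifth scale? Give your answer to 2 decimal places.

2.12em

Minor third: 1.288 × 1.200³ = 2.2257em
Perfect fifth: 1.288 × 1.500³ = 4.3470em
Difference: 4.3470 − 2.2257 = 2.1213em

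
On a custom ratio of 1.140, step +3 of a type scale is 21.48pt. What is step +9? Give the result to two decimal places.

21.48 × 1.140⁶ = 21.48 × 2.19497 ≈ 47.148

47.15pt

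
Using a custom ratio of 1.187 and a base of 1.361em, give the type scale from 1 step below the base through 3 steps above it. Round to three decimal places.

Step -1: 1.361 ÷ 1.187 = 1.147
Step 0: 1.361em
Step 1: 1.361 × 1.187 = 1.616
Step 2: 1.361 × 1.187² = 1.918
Step 3: 1.361 × 1.187³ = 2.276

1.147em, 1.361em, 1.616em, 1.918em, 2.276em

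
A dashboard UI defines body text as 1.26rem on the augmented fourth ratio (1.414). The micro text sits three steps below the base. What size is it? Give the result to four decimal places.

1.26 ÷ 1.414³ = 1.26 ÷ 2.82715 ≈ 0.4457

0.4457rem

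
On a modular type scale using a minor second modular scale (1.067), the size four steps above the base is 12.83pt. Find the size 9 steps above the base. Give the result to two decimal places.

The gap is 9 − (4) = 5 steps, so the factor is 1.067^5.
12.83 × 1.067⁵ = 12.83 × 1.38300 ≈ 17.744

17.74pt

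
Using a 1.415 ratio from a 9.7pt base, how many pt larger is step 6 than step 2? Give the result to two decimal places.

Step 2: 9.7 × 1.415² = 19.4216pt
Step 6: 9.7 × 1.415⁶ = 77.8593pt
Difference: 77.8593 − 19.4216 = 58.4377pt

58.44pt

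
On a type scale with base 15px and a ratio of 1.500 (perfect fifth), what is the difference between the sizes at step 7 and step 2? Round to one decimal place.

222.5px

Step 2: 15.0 × 1.500² = 33.750px
Step 7: 15.0 × 1.500⁷ = 256.289px
Difference: 256.289 − 33.750 = 222.539px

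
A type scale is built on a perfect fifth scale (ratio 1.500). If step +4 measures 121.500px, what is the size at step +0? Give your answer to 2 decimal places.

24.00px

121.500 ÷ 1.500⁴ = 121.500 ÷ 5.06250 ≈ 24.000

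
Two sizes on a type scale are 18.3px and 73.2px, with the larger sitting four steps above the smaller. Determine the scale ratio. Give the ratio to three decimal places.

The ratio satisfies 18.3 × r⁴ = 73.2, so r = (73.2 / 18.3)^(1/4).
r = 4.0000^(1/4) ≈ 1.4142

1.414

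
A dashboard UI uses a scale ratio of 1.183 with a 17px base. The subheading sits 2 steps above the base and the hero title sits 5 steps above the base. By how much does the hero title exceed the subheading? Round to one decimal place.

15.6px

Step 2: 17.0 × 1.183² = 23.791px
Step 5: 17.0 × 1.183⁵ = 39.389px
Difference: 39.389 − 23.791 = 15.598px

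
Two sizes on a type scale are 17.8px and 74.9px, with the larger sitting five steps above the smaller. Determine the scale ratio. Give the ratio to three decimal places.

1.333

The ratio satisfies 17.8 × r⁵ = 74.9, so r = (74.9 / 17.8)^(1/5).
r = 4.2079^(1/5) ≈ 1.3329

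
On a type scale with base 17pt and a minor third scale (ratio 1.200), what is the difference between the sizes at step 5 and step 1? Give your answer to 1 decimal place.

21.9pt

Step 1: 17.0 × 1.200 = 20.400pt
Step 5: 17.0 × 1.200⁵ = 42.301pt
Difference: 42.301 − 20.400 = 21.901pt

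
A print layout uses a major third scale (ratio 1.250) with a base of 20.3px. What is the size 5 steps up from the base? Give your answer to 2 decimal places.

A modular type scale is a geometric sequence: sizeₙ = base × rⁿ.
20.3 × 1.250⁵ = 20.3 × 3.05176 ≈ 61.95

61.95px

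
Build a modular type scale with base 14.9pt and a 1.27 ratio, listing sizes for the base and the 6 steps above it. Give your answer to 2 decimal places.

14.90pt, 18.92pt, 24.03pt, 30.52pt, 38.76pt, 49.23pt, 62.52pt

Step 0: 14.9pt
Step 1: 14.9 × 1.27 = 18.92
Step 2: 14.9 × 1.27² = 24.03
Step 3: 14.9 × 1.27³ = 30.52
Step 4: 14.9 × 1.27⁴ = 38.76
Step 5: 14.9 × 1.27⁵ = 49.23
Step 6: 14.9 × 1.27⁶ = 62.52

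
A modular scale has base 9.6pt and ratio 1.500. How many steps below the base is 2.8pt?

1.500ⁿ = 9.6 / 2.8 = 3.4286
n = ln(3.4286) / ln(1.500) = 1.2321 / 0.4055 ≈ 3.04

3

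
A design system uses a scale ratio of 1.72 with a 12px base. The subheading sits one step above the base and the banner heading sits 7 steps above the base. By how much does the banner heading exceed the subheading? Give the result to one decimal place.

Step 1: 12.0 × 1.72 = 20.640px
Step 7: 12.0 × 1.72⁷ = 534.417px
Difference: 534.417 − 20.640 = 513.777px

513.8px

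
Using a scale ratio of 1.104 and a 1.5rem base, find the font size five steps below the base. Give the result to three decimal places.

0.915rem

1.5 ÷ 1.104⁵ = 1.5 ÷ 1.64001 ≈ 0.915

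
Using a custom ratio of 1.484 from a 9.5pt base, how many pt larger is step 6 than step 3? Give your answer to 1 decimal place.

70.4pt

Step 3: 9.5 × 1.484³ = 31.047pt
Step 6: 9.5 × 1.484⁶ = 101.468pt
Difference: 101.468 − 31.047 = 70.421pt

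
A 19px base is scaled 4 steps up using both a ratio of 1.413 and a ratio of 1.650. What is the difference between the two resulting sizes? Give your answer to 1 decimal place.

At 1.413: 19.0 × 1.413⁴ = 75.739px
At 1.650: 19.0 × 1.650⁴ = 140.828px
Difference: 140.828 − 75.739 = 65.089px

65.1px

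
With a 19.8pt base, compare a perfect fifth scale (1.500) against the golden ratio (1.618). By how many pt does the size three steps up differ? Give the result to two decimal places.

Perfect fifth: 19.8 × 1.500³ = 66.8250pt
Golden ratio: 19.8 × 1.618³ = 83.8689pt
Difference: 83.8689 − 66.8250 = 17.0439pt

17.04pt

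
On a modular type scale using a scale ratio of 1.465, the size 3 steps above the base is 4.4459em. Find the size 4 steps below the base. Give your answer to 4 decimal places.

4.4459 ÷ 1.465⁷ = 4.4459 ÷ 14.48316 ≈ 0.3070

0.3070em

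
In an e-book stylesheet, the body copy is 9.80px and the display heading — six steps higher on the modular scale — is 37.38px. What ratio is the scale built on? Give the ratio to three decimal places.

r⁶ = 37.38 / 9.80, so r = (37.38/9.80)^(1/6).
r = 3.8143^(1/6) ≈ 1.2500

1.250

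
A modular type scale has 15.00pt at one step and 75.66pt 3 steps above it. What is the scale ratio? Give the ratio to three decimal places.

1.715

r³ = 75.66 / 15.00, so r = (75.66/15.00)^(1/3).
r = 5.0440^(1/3) ≈ 1.7150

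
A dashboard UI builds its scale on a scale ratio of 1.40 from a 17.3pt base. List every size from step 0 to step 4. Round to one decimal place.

17.3pt, 24.2pt, 33.9pt, 47.5pt, 66.5pt

Step 0: 17.3pt
Step 1: 17.3 × 1.40 = 24.2
Step 2: 17.3 × 1.40² = 33.9
Step 3: 17.3 × 1.40³ = 47.5
Step 4: 17.3 × 1.40⁴ = 66.5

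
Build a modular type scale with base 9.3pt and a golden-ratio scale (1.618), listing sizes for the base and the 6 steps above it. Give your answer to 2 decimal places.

Step 0: 9.3pt
Step 1: 9.3 × 1.618 = 15.05
Step 2: 9.3 × 1.618² = 24.35
Step 3: 9.3 × 1.618³ = 39.39
Step 4: 9.3 × 1.618⁴ = 63.74
Step 5: 9.3 × 1.618⁵ = 103.13
Step 6: 9.3 × 1.618⁶ = 166.86

9.30pt, 15.05pt, 24.35pt, 39.39pt, 63.74pt, 103.13pt, 166.86pt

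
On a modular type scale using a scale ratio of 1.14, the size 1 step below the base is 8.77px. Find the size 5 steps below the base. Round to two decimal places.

8.77 ÷ 1.14⁴ = 8.77 ÷ 1.68896 ≈ 5.193

5.19px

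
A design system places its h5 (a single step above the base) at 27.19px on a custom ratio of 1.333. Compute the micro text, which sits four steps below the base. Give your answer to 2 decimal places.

6.46px

27.19 ÷ 1.333⁵ = 27.19 ÷ 4.20873 ≈ 6.460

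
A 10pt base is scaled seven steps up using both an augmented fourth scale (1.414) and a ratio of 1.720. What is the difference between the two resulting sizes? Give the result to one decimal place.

332.3pt

Augmented fourth: 10.0 × 1.414⁷ = 113.018pt
At 1.720: 10.0 × 1.720⁷ = 445.348pt
Difference: 445.348 − 113.018 = 332.330pt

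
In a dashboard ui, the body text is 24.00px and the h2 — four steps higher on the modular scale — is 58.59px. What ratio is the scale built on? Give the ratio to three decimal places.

1.250

r⁴ = 58.59 / 24.00, so r = (58.59/24.00)^(1/4).
r = 2.4413^(1/4) ≈ 1.2500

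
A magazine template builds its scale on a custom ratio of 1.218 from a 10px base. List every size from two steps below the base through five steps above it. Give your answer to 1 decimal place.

Step -2: 10.0 ÷ 1.218² = 6.7
Step -1: 10.0 ÷ 1.218 = 8.2
Step 0: 10px
Step 1: 10.0 × 1.218 = 12.2
Step 2: 10.0 × 1.218² = 14.8
Step 3: 10.0 × 1.218³ = 18.1
Step 4: 10.0 × 1.218⁴ = 22.0
Step 5: 10.0 × 1.218⁵ = 26.8

6.7px, 8.2px, 10.0px, 12.2px, 14.8px, 18.1px, 22.0px, 26.8px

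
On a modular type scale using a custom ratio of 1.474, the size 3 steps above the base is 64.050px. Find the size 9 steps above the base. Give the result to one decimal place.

656.9px

64.050 × 1.474⁶ = 64.050 × 10.25616 ≈ 656.907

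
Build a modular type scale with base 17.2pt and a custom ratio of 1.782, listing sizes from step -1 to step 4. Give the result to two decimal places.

Step -1: 17.2 ÷ 1.782 = 9.65
Step 0: 17.2pt
Step 1: 17.2 × 1.782 = 30.65
Step 2: 17.2 × 1.782² = 54.62
Step 3: 17.2 × 1.782³ = 97.33
Step 4: 17.2 × 1.782⁴ = 173.44

9.65pt, 17.20pt, 30.65pt, 54.62pt, 97.33pt, 173.44pt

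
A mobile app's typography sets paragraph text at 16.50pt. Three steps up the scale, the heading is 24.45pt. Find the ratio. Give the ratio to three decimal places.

1.140

r³ = 24.45 / 16.50, so r = (24.45/16.50)^(1/3).
r = 1.4818^(1/3) ≈ 1.1401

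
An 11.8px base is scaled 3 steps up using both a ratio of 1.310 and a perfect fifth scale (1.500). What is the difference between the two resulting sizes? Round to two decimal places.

At 1.310: 11.8 × 1.310³ = 26.5275px
Perfect fifth: 11.8 × 1.500³ = 39.8250px
Difference: 39.8250 − 26.5275 = 13.2975px

13.30px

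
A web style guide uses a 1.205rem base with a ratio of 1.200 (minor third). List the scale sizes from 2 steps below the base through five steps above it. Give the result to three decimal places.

Step -2: 1.205 ÷ 1.200² = 0.837
Step -1: 1.205 ÷ 1.200 = 1.004
Step 0: 1.205rem
Step 1: 1.205 × 1.200 = 1.446
Step 2: 1.205 × 1.200² = 1.735
Step 3: 1.205 × 1.200³ = 2.082
Step 4: 1.205 × 1.200⁴ = 2.499
Step 5: 1.205 × 1.200⁵ = 2.998

0.837rem, 1.004rem, 1.205rem, 1.446rem, 1.735rem, 2.082rem, 2.499rem, 2.998rem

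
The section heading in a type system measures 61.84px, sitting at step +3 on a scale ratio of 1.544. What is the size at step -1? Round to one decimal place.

10.9px

Moving from step +3 to step -1 is 4 steps down, so divide by r⁴.
61.84 ÷ 1.544⁴ = 61.84 ÷ 5.68315 ≈ 10.881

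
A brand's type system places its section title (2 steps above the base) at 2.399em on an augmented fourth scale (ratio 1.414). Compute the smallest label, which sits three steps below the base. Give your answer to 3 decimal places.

2.399 ÷ 1.414⁵ = 2.399 ÷ 5.65258 ≈ 0.424

0.424em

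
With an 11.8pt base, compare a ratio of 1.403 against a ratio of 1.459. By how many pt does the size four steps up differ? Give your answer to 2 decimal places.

7.75pt

At 1.403: 11.8 × 1.403⁴ = 45.7207pt
At 1.459: 11.8 × 1.459⁴ = 53.4691pt
Difference: 53.4691 − 45.7207 = 7.7484pt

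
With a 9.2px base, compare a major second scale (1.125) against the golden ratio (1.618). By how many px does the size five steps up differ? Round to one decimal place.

85.4px

Major second: 9.2 × 1.125⁵ = 16.579px
Golden ratio: 9.2 × 1.618⁵ = 102.019px
Difference: 102.019 − 16.579 = 85.440px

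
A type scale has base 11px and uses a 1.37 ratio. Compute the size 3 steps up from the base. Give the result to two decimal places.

A modular type scale is a geometric sequence: sizeₙ = base × rⁿ.
11.0 × 1.37³ = 11.0 × 2.57135 ≈ 28.28

28.28px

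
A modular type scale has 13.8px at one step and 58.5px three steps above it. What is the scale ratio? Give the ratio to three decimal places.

r³ = 58.5 / 13.8, so r = (58.5/13.8)^(1/3).
r = 4.2391^(1/3) ≈ 1.6184

1.618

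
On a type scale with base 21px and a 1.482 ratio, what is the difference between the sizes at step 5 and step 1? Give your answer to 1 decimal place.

119.0px

Step 1: 21.0 × 1.482 = 31.122px
Step 5: 21.0 × 1.482⁵ = 150.128px
Difference: 150.128 − 31.122 = 119.006px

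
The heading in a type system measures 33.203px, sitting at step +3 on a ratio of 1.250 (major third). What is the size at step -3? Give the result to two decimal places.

8.70px

33.203 ÷ 1.250⁶ = 33.203 ÷ 3.81470 ≈ 8.704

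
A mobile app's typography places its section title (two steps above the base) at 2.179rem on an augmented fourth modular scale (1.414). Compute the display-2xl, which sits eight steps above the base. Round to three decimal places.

17.416rem

The gap is 8 − (2) = 6 steps, so the factor is 1.414^6.
2.179 × 1.414⁶ = 2.179 × 7.99275 ≈ 17.416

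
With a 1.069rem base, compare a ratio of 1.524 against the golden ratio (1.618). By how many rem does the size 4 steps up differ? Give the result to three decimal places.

At 1.524: 1.069 × 1.524⁴ = 5.76657rem
Golden ratio: 1.069 × 1.618⁴ = 7.32642rem
Difference: 7.32642 − 5.76657 = 1.55985rem

1.560rem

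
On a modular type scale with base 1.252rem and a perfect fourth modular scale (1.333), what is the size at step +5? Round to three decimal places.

Each step on a modular scale multiplies by the ratio, so the size n steps from the base is base × ratioⁿ.
1.252 × 1.333⁵ = 1.252 × 4.20873 ≈ 5.269

5.269rem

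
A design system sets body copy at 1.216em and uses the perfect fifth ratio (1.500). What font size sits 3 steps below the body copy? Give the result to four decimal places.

0.3603em

Each step on a modular scale multiplies by the ratio, so the size n steps from the base is base × ratioⁿ.
1.216 ÷ 1.500³ = 1.216 ÷ 3.37500 ≈ 0.3603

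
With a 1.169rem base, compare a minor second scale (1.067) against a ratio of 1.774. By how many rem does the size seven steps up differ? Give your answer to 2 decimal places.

Minor second: 1.169 × 1.067⁷ = 1.8406rem
At 1.774: 1.169 × 1.774⁷ = 64.6383rem
Difference: 64.6383 − 1.8406 = 62.7977rem

62.80rem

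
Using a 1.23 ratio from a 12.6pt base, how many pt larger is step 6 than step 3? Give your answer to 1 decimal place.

Step 3: 12.6 × 1.23³ = 23.447pt
Step 6: 12.6 × 1.23⁶ = 43.632pt
Difference: 43.632 − 23.447 = 20.185pt

20.2pt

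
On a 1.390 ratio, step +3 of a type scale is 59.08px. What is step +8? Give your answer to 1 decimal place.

59.08 × 1.390⁵ = 59.08 × 5.18888 ≈ 306.559

306.6px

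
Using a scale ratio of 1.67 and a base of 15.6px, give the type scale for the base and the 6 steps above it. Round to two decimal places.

15.60px, 26.05px, 43.51px, 72.66px, 121.34px, 202.63px, 338.39px

Step 0: 15.6px
Step 1: 15.6 × 1.67 = 26.05
Step 2: 15.6 × 1.67² = 43.51
Step 3: 15.6 × 1.67³ = 72.66
Step 4: 15.6 × 1.67⁴ = 121.34
Step 5: 15.6 × 1.67⁵ = 202.63
Step 6: 15.6 × 1.67⁶ = 338.39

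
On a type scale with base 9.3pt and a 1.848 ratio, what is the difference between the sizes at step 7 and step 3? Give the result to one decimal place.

Step 3: 9.3 × 1.848³ = 58.693pt
Step 7: 9.3 × 1.848⁷ = 684.537pt
Difference: 684.537 − 58.693 = 625.844pt

625.8pt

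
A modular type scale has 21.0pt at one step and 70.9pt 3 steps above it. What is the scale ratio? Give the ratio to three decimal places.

1.500

r³ = 70.9 / 21.0, so r = (70.9/21.0)^(1/3).
r = 3.3762^(1/3) ≈ 1.5002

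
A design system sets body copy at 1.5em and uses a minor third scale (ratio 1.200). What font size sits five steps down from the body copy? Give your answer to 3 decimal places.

0.603em

A modular type scale is a geometric sequence: sizeₙ = base × rⁿ.
1.5 ÷ 1.200⁵ = 1.5 ÷ 2.48832 ≈ 0.603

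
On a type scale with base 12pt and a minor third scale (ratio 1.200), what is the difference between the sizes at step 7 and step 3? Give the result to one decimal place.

22.3pt

Step 3: 12.0 × 1.200³ = 20.736pt
Step 7: 12.0 × 1.200⁷ = 42.998pt
Difference: 42.998 − 20.736 = 22.262pt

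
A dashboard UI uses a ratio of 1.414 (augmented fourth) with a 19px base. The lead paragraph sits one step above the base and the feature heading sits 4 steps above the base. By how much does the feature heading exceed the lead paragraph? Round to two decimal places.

Step 1: 19.0 × 1.414 = 26.8660px
Step 4: 19.0 × 1.414⁴ = 75.9541px
Difference: 75.9541 − 26.8660 = 49.0881px

49.09px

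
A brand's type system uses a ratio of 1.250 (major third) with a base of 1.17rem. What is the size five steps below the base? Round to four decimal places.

1.17 ÷ 1.250⁵ = 1.17 ÷ 3.05176 ≈ 0.3834

0.3834rem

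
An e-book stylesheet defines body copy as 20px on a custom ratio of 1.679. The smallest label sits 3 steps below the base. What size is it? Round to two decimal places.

A modular type scale is a geometric sequence: sizeₙ = base × rⁿ.
20.0 ÷ 1.679³ = 20.0 ÷ 4.73317 ≈ 4.23

4.23px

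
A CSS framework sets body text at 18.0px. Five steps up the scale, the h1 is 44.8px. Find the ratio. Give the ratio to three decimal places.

The ratio satisfies 18.0 × r⁵ = 44.8, so r = (44.8 / 18.0)^(1/5).
r = 2.4889^(1/5) ≈ 1.2001

1.200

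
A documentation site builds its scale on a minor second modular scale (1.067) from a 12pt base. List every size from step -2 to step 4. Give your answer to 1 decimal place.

Step -2: 12.0 ÷ 1.067² = 10.5
Step -1: 12.0 ÷ 1.067 = 11.2
Step 0: 12pt
Step 1: 12.0 × 1.067 = 12.8
Step 2: 12.0 × 1.067² = 13.7
Step 3: 12.0 × 1.067³ = 14.6
Step 4: 12.0 × 1.067⁴ = 15.6

10.5pt, 11.2pt, 12.0pt, 12.8pt, 13.7pt, 14.6pt, 15.6pt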